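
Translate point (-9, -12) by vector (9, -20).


Translation: (x+dx, y+dy) = (-9+9, -12+-20) = (0, -32)

(0, -32)


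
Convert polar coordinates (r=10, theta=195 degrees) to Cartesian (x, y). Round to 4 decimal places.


x = 10 * cos(195) = -9.6593
y = 10 * sin(195) = -2.5882

(-9.6593, -2.5882)


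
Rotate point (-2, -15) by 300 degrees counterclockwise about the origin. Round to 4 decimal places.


x' = -2*cos(300) - -15*sin(300) = -13.9904
y' = -2*sin(300) + -15*cos(300) = -5.7679

(-13.9904, -5.7679)


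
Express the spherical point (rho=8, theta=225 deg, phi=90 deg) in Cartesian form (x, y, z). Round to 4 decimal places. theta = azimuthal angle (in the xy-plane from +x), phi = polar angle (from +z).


x = 8 * sin(90) * cos(225) = -5.6569
y = 8 * sin(90) * sin(225) = -5.6569
z = 8 * cos(90) = 0

(-5.6569, -5.6569, 0)


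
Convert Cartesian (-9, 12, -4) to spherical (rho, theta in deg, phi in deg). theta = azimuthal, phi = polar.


rho = sqrt((-9)^2 + 12^2 + (-4)^2) = 15.5242
theta = atan2(12, -9) = 126.8699 deg
phi = acos(-4/15.5242) = 104.9314 deg

rho = 15.5242, theta = 126.8699 deg, phi = 104.9314 deg


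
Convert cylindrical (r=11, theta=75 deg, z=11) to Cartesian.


x = 11 * cos(75) = 2.847
y = 11 * sin(75) = 10.6252
z = 11

(2.847, 10.6252, 11)


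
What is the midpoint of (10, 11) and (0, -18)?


Midpoint = ((10+0)/2, (11+-18)/2) = (5, -3.5)

(5, -3.5)


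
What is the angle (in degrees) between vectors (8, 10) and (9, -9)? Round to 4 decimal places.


dot = 8*9 + 10*-9 = -18
|u| = 12.8062, |v| = 12.7279
cos(angle) = -0.1104
angle = 96.3402 degrees

96.3402 degrees


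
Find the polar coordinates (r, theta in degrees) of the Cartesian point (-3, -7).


r = sqrt((-3)^2 + (-7)^2) = 7.6158
theta = atan2(-7, -3) = 246.8014 degrees

r = 7.6158, theta = 246.8014 degrees


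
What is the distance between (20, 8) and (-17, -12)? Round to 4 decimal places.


d = sqrt((-17-20)^2 + (-12-8)^2) = 42.0595

42.0595


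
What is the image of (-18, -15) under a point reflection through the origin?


Reflection through origin: (x, y) -> (-x, -y)
(-18, -15) -> (18, 15)

(18, 15)


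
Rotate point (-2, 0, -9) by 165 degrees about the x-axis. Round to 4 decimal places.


x' = -2
y' = 0*cos(165) - -9*sin(165) = 2.3294
z' = 0*sin(165) + -9*cos(165) = 8.6933

(-2, 2.3294, 8.6933)


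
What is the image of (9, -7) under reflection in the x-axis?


Reflection across x-axis: (x, y) -> (x, -y)
(9, -7) -> (9, 7)

(9, 7)


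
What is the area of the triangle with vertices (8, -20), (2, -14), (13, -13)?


Area = |x1(y2-y3) + x2(y3-y1) + x3(y1-y2)| / 2
= |8*(-14--13) + 2*(-13--20) + 13*(-20--14)| / 2
= 36

36


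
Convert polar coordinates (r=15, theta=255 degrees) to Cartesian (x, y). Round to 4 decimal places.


x = 15 * cos(255) = -3.8823
y = 15 * sin(255) = -14.4889

(-3.8823, -14.4889)


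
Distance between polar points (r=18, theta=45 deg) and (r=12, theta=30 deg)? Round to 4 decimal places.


d = sqrt(r1^2 + r2^2 - 2*r1*r2*cos(t2-t1))
d = sqrt(18^2 + 12^2 - 2*18*12*cos(30-45)) = 7.1218

7.1218


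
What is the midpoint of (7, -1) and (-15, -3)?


Midpoint = ((7+-15)/2, (-1+-3)/2) = (-4, -2)

(-4, -2)


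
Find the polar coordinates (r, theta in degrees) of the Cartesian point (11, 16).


r = sqrt(11^2 + 16^2) = 19.4165
theta = atan2(16, 11) = 55.4915 degrees

r = 19.4165, theta = 55.4915 degrees


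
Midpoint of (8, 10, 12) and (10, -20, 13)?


Midpoint = ((8+10)/2, (10+-20)/2, (12+13)/2) = (9, -5, 12.5)

(9, -5, 12.5)


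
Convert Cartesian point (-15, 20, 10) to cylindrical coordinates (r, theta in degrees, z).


r = sqrt((-15)^2 + 20^2) = 25
theta = atan2(20, -15) = 126.8699 deg
z = 10

r = 25, theta = 126.8699 deg, z = 10


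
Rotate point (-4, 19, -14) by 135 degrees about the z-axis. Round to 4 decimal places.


x' = -4*cos(135) - 19*sin(135) = -10.6066
y' = -4*sin(135) + 19*cos(135) = -16.2635
z' = -14

(-10.6066, -16.2635, -14)


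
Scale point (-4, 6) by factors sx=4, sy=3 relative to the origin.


Scaling: (x*sx, y*sy) = (-4*4, 6*3) = (-16, 18)

(-16, 18)


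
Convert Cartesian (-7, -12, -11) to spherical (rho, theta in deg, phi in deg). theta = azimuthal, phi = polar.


rho = sqrt((-7)^2 + (-12)^2 + (-11)^2) = 17.72
theta = atan2(-12, -7) = 239.7436 deg
phi = acos(-11/17.72) = 128.3721 deg

rho = 17.72, theta = 239.7436 deg, phi = 128.3721 deg


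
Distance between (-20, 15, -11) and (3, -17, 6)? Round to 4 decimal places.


d = sqrt((3--20)^2 + (-17-15)^2 + (6--11)^2) = 42.9185

42.9185


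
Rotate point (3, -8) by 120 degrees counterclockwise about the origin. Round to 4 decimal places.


x' = 3*cos(120) - -8*sin(120) = 5.4282
y' = 3*sin(120) + -8*cos(120) = 6.5981

(5.4282, 6.5981)


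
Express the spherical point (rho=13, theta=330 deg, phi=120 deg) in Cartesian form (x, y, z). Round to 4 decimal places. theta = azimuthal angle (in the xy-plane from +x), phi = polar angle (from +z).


x = 13 * sin(120) * cos(330) = 9.75
y = 13 * sin(120) * sin(330) = -5.6292
z = 13 * cos(120) = -6.5

(9.75, -5.6292, -6.5)


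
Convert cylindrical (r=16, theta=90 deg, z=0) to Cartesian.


x = 16 * cos(90) = 0
y = 16 * sin(90) = 16
z = 0

(0, 16, 0)


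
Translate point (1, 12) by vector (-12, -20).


Translation: (x+dx, y+dy) = (1+-12, 12+-20) = (-11, -8)

(-11, -8)


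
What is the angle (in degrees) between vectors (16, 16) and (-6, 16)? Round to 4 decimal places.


dot = 16*-6 + 16*16 = 160
|u| = 22.6274, |v| = 17.088
cos(angle) = 0.4138
angle = 65.556 degrees

65.556 degrees


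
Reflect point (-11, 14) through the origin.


Reflection through origin: (x, y) -> (-x, -y)
(-11, 14) -> (11, -14)

(11, -14)


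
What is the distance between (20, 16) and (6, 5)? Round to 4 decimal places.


d = sqrt((6-20)^2 + (5-16)^2) = 17.8045

17.8045


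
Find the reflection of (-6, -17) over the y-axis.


Reflection across y-axis: (x, y) -> (-x, y)
(-6, -17) -> (6, -17)

(6, -17)


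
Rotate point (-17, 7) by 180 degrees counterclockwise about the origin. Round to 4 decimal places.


x' = -17*cos(180) - 7*sin(180) = 17
y' = -17*sin(180) + 7*cos(180) = -7

(17, -7)


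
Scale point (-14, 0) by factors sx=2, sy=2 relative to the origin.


Scaling: (x*sx, y*sy) = (-14*2, 0*2) = (-28, 0)

(-28, 0)


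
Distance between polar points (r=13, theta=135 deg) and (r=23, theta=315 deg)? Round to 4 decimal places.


d = sqrt(r1^2 + r2^2 - 2*r1*r2*cos(t2-t1))
d = sqrt(13^2 + 23^2 - 2*13*23*cos(315-135)) = 36

36


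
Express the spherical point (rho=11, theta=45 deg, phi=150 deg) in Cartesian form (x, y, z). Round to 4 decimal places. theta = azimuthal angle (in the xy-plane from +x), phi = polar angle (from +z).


x = 11 * sin(150) * cos(45) = 3.8891
y = 11 * sin(150) * sin(45) = 3.8891
z = 11 * cos(150) = -9.5263

(3.8891, 3.8891, -9.5263)


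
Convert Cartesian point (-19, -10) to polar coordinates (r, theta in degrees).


r = sqrt((-19)^2 + (-10)^2) = 21.4709
theta = atan2(-10, -19) = 207.7585 degrees

r = 21.4709, theta = 207.7585 degrees


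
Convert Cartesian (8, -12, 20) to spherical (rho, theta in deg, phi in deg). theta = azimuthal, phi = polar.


rho = sqrt(8^2 + (-12)^2 + 20^2) = 24.6577
theta = atan2(-12, 8) = 303.6901 deg
phi = acos(20/24.6577) = 35.7958 deg

rho = 24.6577, theta = 303.6901 deg, phi = 35.7958 deg


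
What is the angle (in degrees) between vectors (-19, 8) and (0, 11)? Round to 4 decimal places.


dot = -19*0 + 8*11 = 88
|u| = 20.6155, |v| = 11
cos(angle) = 0.3881
angle = 67.1663 degrees

67.1663 degrees


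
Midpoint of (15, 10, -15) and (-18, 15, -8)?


Midpoint = ((15+-18)/2, (10+15)/2, (-15+-8)/2) = (-1.5, 12.5, -11.5)

(-1.5, 12.5, -11.5)


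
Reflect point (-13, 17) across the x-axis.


Reflection across x-axis: (x, y) -> (x, -y)
(-13, 17) -> (-13, -17)

(-13, -17)


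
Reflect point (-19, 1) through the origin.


Reflection through origin: (x, y) -> (-x, -y)
(-19, 1) -> (19, -1)

(19, -1)


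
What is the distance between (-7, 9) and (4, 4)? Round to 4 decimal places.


d = sqrt((4--7)^2 + (4-9)^2) = 12.083

12.083


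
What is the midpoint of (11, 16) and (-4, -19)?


Midpoint = ((11+-4)/2, (16+-19)/2) = (3.5, -1.5)

(3.5, -1.5)


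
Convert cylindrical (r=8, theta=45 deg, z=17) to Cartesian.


x = 8 * cos(45) = 5.6569
y = 8 * sin(45) = 5.6569
z = 17

(5.6569, 5.6569, 17)


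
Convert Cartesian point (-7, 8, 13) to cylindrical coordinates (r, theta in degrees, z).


r = sqrt((-7)^2 + 8^2) = 10.6301
theta = atan2(8, -7) = 131.1859 deg
z = 13

r = 10.6301, theta = 131.1859 deg, z = 13


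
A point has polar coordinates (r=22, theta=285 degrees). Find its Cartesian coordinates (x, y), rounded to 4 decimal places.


x = 22 * cos(285) = 5.694
y = 22 * sin(285) = -21.2504

(5.694, -21.2504)


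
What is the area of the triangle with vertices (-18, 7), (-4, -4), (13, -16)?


Area = |x1(y2-y3) + x2(y3-y1) + x3(y1-y2)| / 2
= |-18*(-4--16) + -4*(-16-7) + 13*(7--4)| / 2
= 9.5

9.5


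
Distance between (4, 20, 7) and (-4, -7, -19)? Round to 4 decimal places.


d = sqrt((-4-4)^2 + (-7-20)^2 + (-19-7)^2) = 38.3275

38.3275


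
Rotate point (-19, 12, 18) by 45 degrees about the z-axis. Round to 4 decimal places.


x' = -19*cos(45) - 12*sin(45) = -21.9203
y' = -19*sin(45) + 12*cos(45) = -4.9497
z' = 18

(-21.9203, -4.9497, 18)


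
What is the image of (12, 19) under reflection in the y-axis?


Reflection across y-axis: (x, y) -> (-x, y)
(12, 19) -> (-12, 19)

(-12, 19)


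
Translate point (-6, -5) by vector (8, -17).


Translation: (x+dx, y+dy) = (-6+8, -5+-17) = (2, -22)

(2, -22)


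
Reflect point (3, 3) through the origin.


Reflection through origin: (x, y) -> (-x, -y)
(3, 3) -> (-3, -3)

(-3, -3)


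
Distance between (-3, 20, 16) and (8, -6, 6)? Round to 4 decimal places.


d = sqrt((8--3)^2 + (-6-20)^2 + (6-16)^2) = 29.95

29.95


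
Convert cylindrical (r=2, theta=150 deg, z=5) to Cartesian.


x = 2 * cos(150) = -1.7321
y = 2 * sin(150) = 1
z = 5

(-1.7321, 1, 5)


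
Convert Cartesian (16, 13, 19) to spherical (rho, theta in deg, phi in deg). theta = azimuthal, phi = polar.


rho = sqrt(16^2 + 13^2 + 19^2) = 28.0357
theta = atan2(13, 16) = 39.0939 deg
phi = acos(19/28.0357) = 47.3352 deg

rho = 28.0357, theta = 39.0939 deg, phi = 47.3352 deg


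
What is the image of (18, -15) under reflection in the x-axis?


Reflection across x-axis: (x, y) -> (x, -y)
(18, -15) -> (18, 15)

(18, 15)


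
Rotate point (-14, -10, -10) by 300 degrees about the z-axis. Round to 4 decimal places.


x' = -14*cos(300) - -10*sin(300) = -15.6603
y' = -14*sin(300) + -10*cos(300) = 7.1244
z' = -10

(-15.6603, 7.1244, -10)


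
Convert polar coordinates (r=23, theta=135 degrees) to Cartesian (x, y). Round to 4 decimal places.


x = 23 * cos(135) = -16.2635
y = 23 * sin(135) = 16.2635

(-16.2635, 16.2635)


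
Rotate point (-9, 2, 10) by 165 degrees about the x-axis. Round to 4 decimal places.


x' = -9
y' = 2*cos(165) - 10*sin(165) = -4.52
z' = 2*sin(165) + 10*cos(165) = -9.1416

(-9, -4.52, -9.1416)


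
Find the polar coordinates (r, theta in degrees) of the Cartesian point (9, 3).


r = sqrt(9^2 + 3^2) = 9.4868
theta = atan2(3, 9) = 18.4349 degrees

r = 9.4868, theta = 18.4349 degrees


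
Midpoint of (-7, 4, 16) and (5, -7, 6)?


Midpoint = ((-7+5)/2, (4+-7)/2, (16+6)/2) = (-1, -1.5, 11)

(-1, -1.5, 11)


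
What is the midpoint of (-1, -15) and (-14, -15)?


Midpoint = ((-1+-14)/2, (-15+-15)/2) = (-7.5, -15)

(-7.5, -15)


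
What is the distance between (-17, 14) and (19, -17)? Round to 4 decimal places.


d = sqrt((19--17)^2 + (-17-14)^2) = 47.5079

47.5079


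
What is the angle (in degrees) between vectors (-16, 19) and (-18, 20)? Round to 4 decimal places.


dot = -16*-18 + 19*20 = 668
|u| = 24.8395, |v| = 26.9072
cos(angle) = 0.9995
angle = 1.8863 degrees

1.8863 degrees


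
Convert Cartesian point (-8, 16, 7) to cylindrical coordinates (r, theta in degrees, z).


r = sqrt((-8)^2 + 16^2) = 17.8885
theta = atan2(16, -8) = 116.5651 deg
z = 7

r = 17.8885, theta = 116.5651 deg, z = 7


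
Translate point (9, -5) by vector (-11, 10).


Translation: (x+dx, y+dy) = (9+-11, -5+10) = (-2, 5)

(-2, 5)


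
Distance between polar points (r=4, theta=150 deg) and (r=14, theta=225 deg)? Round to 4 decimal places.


d = sqrt(r1^2 + r2^2 - 2*r1*r2*cos(t2-t1))
d = sqrt(4^2 + 14^2 - 2*4*14*cos(225-150)) = 13.5282

13.5282


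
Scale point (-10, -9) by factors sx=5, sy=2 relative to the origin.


Scaling: (x*sx, y*sy) = (-10*5, -9*2) = (-50, -18)

(-50, -18)


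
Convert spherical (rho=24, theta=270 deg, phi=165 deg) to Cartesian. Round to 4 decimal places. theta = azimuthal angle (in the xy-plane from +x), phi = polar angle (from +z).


x = 24 * sin(165) * cos(270) = 0
y = 24 * sin(165) * sin(270) = -6.2117
z = 24 * cos(165) = -23.1822

(0, -6.2117, -23.1822)


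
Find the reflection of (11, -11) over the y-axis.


Reflection across y-axis: (x, y) -> (-x, y)
(11, -11) -> (-11, -11)

(-11, -11)


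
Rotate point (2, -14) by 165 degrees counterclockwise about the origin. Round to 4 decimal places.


x' = 2*cos(165) - -14*sin(165) = 1.6916
y' = 2*sin(165) + -14*cos(165) = 14.0406

(1.6916, 14.0406)


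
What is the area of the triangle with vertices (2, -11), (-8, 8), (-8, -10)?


Area = |x1(y2-y3) + x2(y3-y1) + x3(y1-y2)| / 2
= |2*(8--10) + -8*(-10--11) + -8*(-11-8)| / 2
= 90

90


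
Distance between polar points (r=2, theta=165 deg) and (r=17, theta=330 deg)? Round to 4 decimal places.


d = sqrt(r1^2 + r2^2 - 2*r1*r2*cos(t2-t1))
d = sqrt(2^2 + 17^2 - 2*2*17*cos(330-165)) = 18.9389

18.9389


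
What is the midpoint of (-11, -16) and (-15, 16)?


Midpoint = ((-11+-15)/2, (-16+16)/2) = (-13, 0)

(-13, 0)


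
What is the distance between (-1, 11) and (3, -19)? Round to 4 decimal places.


d = sqrt((3--1)^2 + (-19-11)^2) = 30.2655

30.2655


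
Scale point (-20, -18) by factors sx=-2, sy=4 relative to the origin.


Scaling: (x*sx, y*sy) = (-20*-2, -18*4) = (40, -72)

(40, -72)


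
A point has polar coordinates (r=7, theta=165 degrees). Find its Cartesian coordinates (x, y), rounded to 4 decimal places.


x = 7 * cos(165) = -6.7615
y = 7 * sin(165) = 1.8117

(-6.7615, 1.8117)


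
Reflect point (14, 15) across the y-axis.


Reflection across y-axis: (x, y) -> (-x, y)
(14, 15) -> (-14, 15)

(-14, 15)


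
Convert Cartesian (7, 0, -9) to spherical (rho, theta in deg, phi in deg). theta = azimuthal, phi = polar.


rho = sqrt(7^2 + 0^2 + (-9)^2) = 11.4018
theta = atan2(0, 7) = 0 deg
phi = acos(-9/11.4018) = 142.125 deg

rho = 11.4018, theta = 0 deg, phi = 142.125 deg


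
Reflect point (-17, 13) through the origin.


Reflection through origin: (x, y) -> (-x, -y)
(-17, 13) -> (17, -13)

(17, -13)


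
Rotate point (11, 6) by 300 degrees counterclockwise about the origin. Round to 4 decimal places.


x' = 11*cos(300) - 6*sin(300) = 10.6962
y' = 11*sin(300) + 6*cos(300) = -6.5263

(10.6962, -6.5263)


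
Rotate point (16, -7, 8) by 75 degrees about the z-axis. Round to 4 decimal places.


x' = 16*cos(75) - -7*sin(75) = 10.9026
y' = 16*sin(75) + -7*cos(75) = 13.6431
z' = 8

(10.9026, 13.6431, 8)


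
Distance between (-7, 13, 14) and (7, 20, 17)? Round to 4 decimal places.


d = sqrt((7--7)^2 + (20-13)^2 + (17-14)^2) = 15.9374

15.9374


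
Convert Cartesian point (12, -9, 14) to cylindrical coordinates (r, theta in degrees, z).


r = sqrt(12^2 + (-9)^2) = 15
theta = atan2(-9, 12) = 323.1301 deg
z = 14

r = 15, theta = 323.1301 deg, z = 14


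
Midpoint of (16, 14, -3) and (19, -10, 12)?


Midpoint = ((16+19)/2, (14+-10)/2, (-3+12)/2) = (17.5, 2, 4.5)

(17.5, 2, 4.5)


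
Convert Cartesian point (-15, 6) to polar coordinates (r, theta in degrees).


r = sqrt((-15)^2 + 6^2) = 16.1555
theta = atan2(6, -15) = 158.1986 degrees

r = 16.1555, theta = 158.1986 degrees


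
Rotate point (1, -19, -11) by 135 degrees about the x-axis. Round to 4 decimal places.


x' = 1
y' = -19*cos(135) - -11*sin(135) = 21.2132
z' = -19*sin(135) + -11*cos(135) = -5.6569

(1, 21.2132, -5.6569)


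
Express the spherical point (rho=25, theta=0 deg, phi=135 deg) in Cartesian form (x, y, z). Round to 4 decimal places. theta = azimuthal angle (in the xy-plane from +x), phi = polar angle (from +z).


x = 25 * sin(135) * cos(0) = 17.6777
y = 25 * sin(135) * sin(0) = 0
z = 25 * cos(135) = -17.6777

(17.6777, 0, -17.6777)


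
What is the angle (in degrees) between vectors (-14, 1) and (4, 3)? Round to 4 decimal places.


dot = -14*4 + 1*3 = -53
|u| = 14.0357, |v| = 5
cos(angle) = -0.7552
angle = 139.0445 degrees

139.0445 degrees


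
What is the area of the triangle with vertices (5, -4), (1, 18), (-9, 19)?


Area = |x1(y2-y3) + x2(y3-y1) + x3(y1-y2)| / 2
= |5*(18-19) + 1*(19--4) + -9*(-4-18)| / 2
= 108

108


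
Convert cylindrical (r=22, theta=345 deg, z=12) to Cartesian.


x = 22 * cos(345) = 21.2504
y = 22 * sin(345) = -5.694
z = 12

(21.2504, -5.694, 12)


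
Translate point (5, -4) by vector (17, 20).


Translation: (x+dx, y+dy) = (5+17, -4+20) = (22, 16)

(22, 16)


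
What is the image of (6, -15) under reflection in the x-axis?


Reflection across x-axis: (x, y) -> (x, -y)
(6, -15) -> (6, 15)

(6, 15)


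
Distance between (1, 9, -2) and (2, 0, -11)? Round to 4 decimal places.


d = sqrt((2-1)^2 + (0-9)^2 + (-11--2)^2) = 12.7671

12.7671


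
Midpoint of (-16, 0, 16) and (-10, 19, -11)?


Midpoint = ((-16+-10)/2, (0+19)/2, (16+-11)/2) = (-13, 9.5, 2.5)

(-13, 9.5, 2.5)


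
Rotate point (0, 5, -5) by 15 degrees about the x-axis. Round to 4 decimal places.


x' = 0
y' = 5*cos(15) - -5*sin(15) = 6.1237
z' = 5*sin(15) + -5*cos(15) = -3.5355

(0, 6.1237, -3.5355)


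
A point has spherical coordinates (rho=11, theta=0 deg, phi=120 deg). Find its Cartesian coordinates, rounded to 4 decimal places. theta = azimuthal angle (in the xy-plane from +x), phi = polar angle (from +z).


x = 11 * sin(120) * cos(0) = 9.5263
y = 11 * sin(120) * sin(0) = 0
z = 11 * cos(120) = -5.5

(9.5263, 0, -5.5)


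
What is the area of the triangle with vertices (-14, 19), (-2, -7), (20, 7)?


Area = |x1(y2-y3) + x2(y3-y1) + x3(y1-y2)| / 2
= |-14*(-7-7) + -2*(7-19) + 20*(19--7)| / 2
= 370

370


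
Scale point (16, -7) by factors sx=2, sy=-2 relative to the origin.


Scaling: (x*sx, y*sy) = (16*2, -7*-2) = (32, 14)

(32, 14)


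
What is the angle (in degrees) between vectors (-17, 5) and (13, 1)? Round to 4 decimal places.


dot = -17*13 + 5*1 = -216
|u| = 17.72, |v| = 13.0384
cos(angle) = -0.9349
angle = 159.2118 degrees

159.2118 degrees


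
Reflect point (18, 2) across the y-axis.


Reflection across y-axis: (x, y) -> (-x, y)
(18, 2) -> (-18, 2)

(-18, 2)


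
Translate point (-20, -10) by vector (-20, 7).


Translation: (x+dx, y+dy) = (-20+-20, -10+7) = (-40, -3)

(-40, -3)


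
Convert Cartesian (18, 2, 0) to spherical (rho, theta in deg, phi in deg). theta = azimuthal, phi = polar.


rho = sqrt(18^2 + 2^2 + 0^2) = 18.1108
theta = atan2(2, 18) = 6.3402 deg
phi = acos(0/18.1108) = 90 deg

rho = 18.1108, theta = 6.3402 deg, phi = 90 deg


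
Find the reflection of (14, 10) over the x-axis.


Reflection across x-axis: (x, y) -> (x, -y)
(14, 10) -> (14, -10)

(14, -10)


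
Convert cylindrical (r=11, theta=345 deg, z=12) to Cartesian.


x = 11 * cos(345) = 10.6252
y = 11 * sin(345) = -2.847
z = 12

(10.6252, -2.847, 12)


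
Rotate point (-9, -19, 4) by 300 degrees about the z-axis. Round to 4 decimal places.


x' = -9*cos(300) - -19*sin(300) = -20.9545
y' = -9*sin(300) + -19*cos(300) = -1.7058
z' = 4

(-20.9545, -1.7058, 4)


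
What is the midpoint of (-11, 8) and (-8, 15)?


Midpoint = ((-11+-8)/2, (8+15)/2) = (-9.5, 11.5)

(-9.5, 11.5)


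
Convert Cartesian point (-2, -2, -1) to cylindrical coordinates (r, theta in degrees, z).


r = sqrt((-2)^2 + (-2)^2) = 2.8284
theta = atan2(-2, -2) = 225 deg
z = -1

r = 2.8284, theta = 225 deg, z = -1


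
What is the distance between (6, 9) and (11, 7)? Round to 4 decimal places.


d = sqrt((11-6)^2 + (7-9)^2) = 5.3852

5.3852


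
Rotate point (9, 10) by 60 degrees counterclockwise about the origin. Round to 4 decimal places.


x' = 9*cos(60) - 10*sin(60) = -4.1603
y' = 9*sin(60) + 10*cos(60) = 12.7942

(-4.1603, 12.7942)


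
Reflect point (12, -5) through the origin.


Reflection through origin: (x, y) -> (-x, -y)
(12, -5) -> (-12, 5)

(-12, 5)


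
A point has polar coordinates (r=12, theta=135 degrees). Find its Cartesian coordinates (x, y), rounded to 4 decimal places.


x = 12 * cos(135) = -8.4853
y = 12 * sin(135) = 8.4853

(-8.4853, 8.4853)


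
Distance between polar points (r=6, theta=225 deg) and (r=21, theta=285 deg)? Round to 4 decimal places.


d = sqrt(r1^2 + r2^2 - 2*r1*r2*cos(t2-t1))
d = sqrt(6^2 + 21^2 - 2*6*21*cos(285-225)) = 18.735

18.735


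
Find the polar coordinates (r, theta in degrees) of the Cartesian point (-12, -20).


r = sqrt((-12)^2 + (-20)^2) = 23.3238
theta = atan2(-20, -12) = 239.0362 degrees

r = 23.3238, theta = 239.0362 degrees


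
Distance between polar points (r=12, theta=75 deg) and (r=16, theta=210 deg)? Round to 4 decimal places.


d = sqrt(r1^2 + r2^2 - 2*r1*r2*cos(t2-t1))
d = sqrt(12^2 + 16^2 - 2*12*16*cos(210-75)) = 25.9139

25.9139


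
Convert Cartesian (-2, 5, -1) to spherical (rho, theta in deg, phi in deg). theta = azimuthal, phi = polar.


rho = sqrt((-2)^2 + 5^2 + (-1)^2) = 5.4772
theta = atan2(5, -2) = 111.8014 deg
phi = acos(-1/5.4772) = 100.5197 deg

rho = 5.4772, theta = 111.8014 deg, phi = 100.5197 deg


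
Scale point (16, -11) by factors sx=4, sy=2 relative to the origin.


Scaling: (x*sx, y*sy) = (16*4, -11*2) = (64, -22)

(64, -22)


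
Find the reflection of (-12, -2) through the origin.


Reflection through origin: (x, y) -> (-x, -y)
(-12, -2) -> (12, 2)

(12, 2)


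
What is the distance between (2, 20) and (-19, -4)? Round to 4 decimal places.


d = sqrt((-19-2)^2 + (-4-20)^2) = 31.8904

31.8904


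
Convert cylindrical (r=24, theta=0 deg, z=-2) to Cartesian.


x = 24 * cos(0) = 24
y = 24 * sin(0) = 0
z = -2

(24, 0, -2)


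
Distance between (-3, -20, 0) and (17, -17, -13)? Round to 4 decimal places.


d = sqrt((17--3)^2 + (-17--20)^2 + (-13-0)^2) = 24.0416

24.0416


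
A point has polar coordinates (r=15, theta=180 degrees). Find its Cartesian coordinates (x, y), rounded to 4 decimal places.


x = 15 * cos(180) = -15
y = 15 * sin(180) = 0

(-15, 0)


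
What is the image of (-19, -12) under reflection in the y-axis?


Reflection across y-axis: (x, y) -> (-x, y)
(-19, -12) -> (19, -12)

(19, -12)


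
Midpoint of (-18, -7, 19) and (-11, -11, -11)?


Midpoint = ((-18+-11)/2, (-7+-11)/2, (19+-11)/2) = (-14.5, -9, 4)

(-14.5, -9, 4)


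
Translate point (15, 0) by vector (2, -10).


Translation: (x+dx, y+dy) = (15+2, 0+-10) = (17, -10)

(17, -10)


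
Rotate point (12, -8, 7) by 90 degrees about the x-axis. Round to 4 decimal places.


x' = 12
y' = -8*cos(90) - 7*sin(90) = -7
z' = -8*sin(90) + 7*cos(90) = -8

(12, -7, -8)


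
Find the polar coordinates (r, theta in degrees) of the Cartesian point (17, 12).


r = sqrt(17^2 + 12^2) = 20.8087
theta = atan2(12, 17) = 35.2176 degrees

r = 20.8087, theta = 35.2176 degrees


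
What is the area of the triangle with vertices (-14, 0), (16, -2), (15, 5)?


Area = |x1(y2-y3) + x2(y3-y1) + x3(y1-y2)| / 2
= |-14*(-2-5) + 16*(5-0) + 15*(0--2)| / 2
= 104

104


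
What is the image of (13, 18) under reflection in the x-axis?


Reflection across x-axis: (x, y) -> (x, -y)
(13, 18) -> (13, -18)

(13, -18)


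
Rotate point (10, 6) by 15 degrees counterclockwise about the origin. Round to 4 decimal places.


x' = 10*cos(15) - 6*sin(15) = 8.1063
y' = 10*sin(15) + 6*cos(15) = 8.3837

(8.1063, 8.3837)


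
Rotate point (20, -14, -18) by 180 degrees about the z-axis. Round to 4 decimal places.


x' = 20*cos(180) - -14*sin(180) = -20
y' = 20*sin(180) + -14*cos(180) = 14
z' = -18

(-20, 14, -18)


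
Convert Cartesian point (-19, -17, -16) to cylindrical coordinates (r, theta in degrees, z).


r = sqrt((-19)^2 + (-17)^2) = 25.4951
theta = atan2(-17, -19) = 221.8202 deg
z = -16

r = 25.4951, theta = 221.8202 deg, z = -16


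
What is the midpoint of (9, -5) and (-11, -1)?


Midpoint = ((9+-11)/2, (-5+-1)/2) = (-1, -3)

(-1, -3)


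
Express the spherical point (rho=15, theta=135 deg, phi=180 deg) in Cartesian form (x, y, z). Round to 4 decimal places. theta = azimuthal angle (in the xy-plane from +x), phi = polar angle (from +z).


x = 15 * sin(180) * cos(135) = 0
y = 15 * sin(180) * sin(135) = 0
z = 15 * cos(180) = -15

(0, 0, -15)


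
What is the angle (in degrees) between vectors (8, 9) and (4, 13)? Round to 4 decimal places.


dot = 8*4 + 9*13 = 149
|u| = 12.0416, |v| = 13.6015
cos(angle) = 0.9097
angle = 24.5308 degrees

24.5308 degrees


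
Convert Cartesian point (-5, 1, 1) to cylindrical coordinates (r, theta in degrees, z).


r = sqrt((-5)^2 + 1^2) = 5.099
theta = atan2(1, -5) = 168.6901 deg
z = 1

r = 5.099, theta = 168.6901 deg, z = 1


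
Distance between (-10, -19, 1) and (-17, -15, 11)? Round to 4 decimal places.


d = sqrt((-17--10)^2 + (-15--19)^2 + (11-1)^2) = 12.8452

12.8452


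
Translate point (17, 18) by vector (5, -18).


Translation: (x+dx, y+dy) = (17+5, 18+-18) = (22, 0)

(22, 0)


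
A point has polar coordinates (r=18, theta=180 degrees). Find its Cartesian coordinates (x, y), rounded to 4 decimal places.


x = 18 * cos(180) = -18
y = 18 * sin(180) = 0

(-18, 0)


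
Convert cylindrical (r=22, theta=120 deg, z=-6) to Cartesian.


x = 22 * cos(120) = -11
y = 22 * sin(120) = 19.0526
z = -6

(-11, 19.0526, -6)


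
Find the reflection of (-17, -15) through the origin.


Reflection through origin: (x, y) -> (-x, -y)
(-17, -15) -> (17, 15)

(17, 15)


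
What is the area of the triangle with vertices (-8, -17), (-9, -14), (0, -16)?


Area = |x1(y2-y3) + x2(y3-y1) + x3(y1-y2)| / 2
= |-8*(-14--16) + -9*(-16--17) + 0*(-17--14)| / 2
= 12.5

12.5


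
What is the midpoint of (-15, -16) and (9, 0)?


Midpoint = ((-15+9)/2, (-16+0)/2) = (-3, -8)

(-3, -8)


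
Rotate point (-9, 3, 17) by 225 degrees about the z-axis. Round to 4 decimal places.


x' = -9*cos(225) - 3*sin(225) = 8.4853
y' = -9*sin(225) + 3*cos(225) = 4.2426
z' = 17

(8.4853, 4.2426, 17)


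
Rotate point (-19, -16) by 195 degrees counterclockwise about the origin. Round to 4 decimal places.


x' = -19*cos(195) - -16*sin(195) = 14.2115
y' = -19*sin(195) + -16*cos(195) = 20.3724

(14.2115, 20.3724)


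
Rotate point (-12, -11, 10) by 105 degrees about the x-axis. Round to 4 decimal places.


x' = -12
y' = -11*cos(105) - 10*sin(105) = -6.8122
z' = -11*sin(105) + 10*cos(105) = -13.2134

(-12, -6.8122, -13.2134)


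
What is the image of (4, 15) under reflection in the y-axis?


Reflection across y-axis: (x, y) -> (-x, y)
(4, 15) -> (-4, 15)

(-4, 15)


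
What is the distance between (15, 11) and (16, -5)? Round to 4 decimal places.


d = sqrt((16-15)^2 + (-5-11)^2) = 16.0312

16.0312


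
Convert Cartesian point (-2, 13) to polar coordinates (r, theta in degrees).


r = sqrt((-2)^2 + 13^2) = 13.1529
theta = atan2(13, -2) = 98.7462 degrees

r = 13.1529, theta = 98.7462 degrees


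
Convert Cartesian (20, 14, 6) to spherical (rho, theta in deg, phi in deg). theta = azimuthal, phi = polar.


rho = sqrt(20^2 + 14^2 + 6^2) = 25.1396
theta = atan2(14, 20) = 34.992 deg
phi = acos(6/25.1396) = 76.1921 deg

rho = 25.1396, theta = 34.992 deg, phi = 76.1921 deg


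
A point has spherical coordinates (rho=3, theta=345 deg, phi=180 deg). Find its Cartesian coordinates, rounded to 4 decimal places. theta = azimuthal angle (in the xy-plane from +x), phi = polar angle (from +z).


x = 3 * sin(180) * cos(345) = 0
y = 3 * sin(180) * sin(345) = 0
z = 3 * cos(180) = -3

(0, 0, -3)


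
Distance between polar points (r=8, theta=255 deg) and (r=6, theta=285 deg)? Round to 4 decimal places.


d = sqrt(r1^2 + r2^2 - 2*r1*r2*cos(t2-t1))
d = sqrt(8^2 + 6^2 - 2*8*6*cos(285-255)) = 4.1063

4.1063


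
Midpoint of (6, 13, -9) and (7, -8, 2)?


Midpoint = ((6+7)/2, (13+-8)/2, (-9+2)/2) = (6.5, 2.5, -3.5)

(6.5, 2.5, -3.5)


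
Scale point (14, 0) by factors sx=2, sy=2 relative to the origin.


Scaling: (x*sx, y*sy) = (14*2, 0*2) = (28, 0)

(28, 0)


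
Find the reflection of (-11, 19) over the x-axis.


Reflection across x-axis: (x, y) -> (x, -y)
(-11, 19) -> (-11, -19)

(-11, -19)


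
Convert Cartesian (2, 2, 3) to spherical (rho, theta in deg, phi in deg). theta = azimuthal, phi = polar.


rho = sqrt(2^2 + 2^2 + 3^2) = 4.1231
theta = atan2(2, 2) = 45 deg
phi = acos(3/4.1231) = 43.3139 deg

rho = 4.1231, theta = 45 deg, phi = 43.3139 deg


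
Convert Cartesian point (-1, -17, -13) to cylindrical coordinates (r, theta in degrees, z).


r = sqrt((-1)^2 + (-17)^2) = 17.0294
theta = atan2(-17, -1) = 266.6335 deg
z = -13

r = 17.0294, theta = 266.6335 deg, z = -13


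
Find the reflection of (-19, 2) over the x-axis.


Reflection across x-axis: (x, y) -> (x, -y)
(-19, 2) -> (-19, -2)

(-19, -2)


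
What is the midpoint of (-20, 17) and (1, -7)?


Midpoint = ((-20+1)/2, (17+-7)/2) = (-9.5, 5)

(-9.5, 5)


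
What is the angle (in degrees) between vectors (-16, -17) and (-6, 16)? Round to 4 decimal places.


dot = -16*-6 + -17*16 = -176
|u| = 23.3452, |v| = 17.088
cos(angle) = -0.4412
angle = 116.1797 degrees

116.1797 degrees


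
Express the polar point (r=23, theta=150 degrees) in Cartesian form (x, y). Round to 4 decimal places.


x = 23 * cos(150) = -19.9186
y = 23 * sin(150) = 11.5

(-19.9186, 11.5)


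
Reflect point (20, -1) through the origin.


Reflection through origin: (x, y) -> (-x, -y)
(20, -1) -> (-20, 1)

(-20, 1)


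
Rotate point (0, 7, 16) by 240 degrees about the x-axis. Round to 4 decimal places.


x' = 0
y' = 7*cos(240) - 16*sin(240) = 10.3564
z' = 7*sin(240) + 16*cos(240) = -14.0622

(0, 10.3564, -14.0622)


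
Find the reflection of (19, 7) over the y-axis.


Reflection across y-axis: (x, y) -> (-x, y)
(19, 7) -> (-19, 7)

(-19, 7)


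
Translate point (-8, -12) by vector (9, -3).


Translation: (x+dx, y+dy) = (-8+9, -12+-3) = (1, -15)

(1, -15)


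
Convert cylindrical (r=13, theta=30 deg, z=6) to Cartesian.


x = 13 * cos(30) = 11.2583
y = 13 * sin(30) = 6.5
z = 6

(11.2583, 6.5, 6)


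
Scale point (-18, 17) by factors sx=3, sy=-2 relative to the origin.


Scaling: (x*sx, y*sy) = (-18*3, 17*-2) = (-54, -34)

(-54, -34)


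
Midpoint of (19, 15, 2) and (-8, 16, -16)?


Midpoint = ((19+-8)/2, (15+16)/2, (2+-16)/2) = (5.5, 15.5, -7)

(5.5, 15.5, -7)


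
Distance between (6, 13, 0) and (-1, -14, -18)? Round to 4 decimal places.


d = sqrt((-1-6)^2 + (-14-13)^2 + (-18-0)^2) = 33.1964

33.1964


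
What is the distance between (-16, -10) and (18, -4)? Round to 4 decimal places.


d = sqrt((18--16)^2 + (-4--10)^2) = 34.5254

34.5254


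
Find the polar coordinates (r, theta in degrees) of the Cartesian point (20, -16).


r = sqrt(20^2 + (-16)^2) = 25.6125
theta = atan2(-16, 20) = 321.3402 degrees

r = 25.6125, theta = 321.3402 degrees


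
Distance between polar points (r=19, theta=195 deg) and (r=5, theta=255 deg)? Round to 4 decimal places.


d = sqrt(r1^2 + r2^2 - 2*r1*r2*cos(t2-t1))
d = sqrt(19^2 + 5^2 - 2*19*5*cos(255-195)) = 17.0587

17.0587


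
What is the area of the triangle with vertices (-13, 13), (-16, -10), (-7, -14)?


Area = |x1(y2-y3) + x2(y3-y1) + x3(y1-y2)| / 2
= |-13*(-10--14) + -16*(-14-13) + -7*(13--10)| / 2
= 109.5

109.5


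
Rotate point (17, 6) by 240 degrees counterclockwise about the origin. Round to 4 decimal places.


x' = 17*cos(240) - 6*sin(240) = -3.3038
y' = 17*sin(240) + 6*cos(240) = -17.7224

(-3.3038, -17.7224)


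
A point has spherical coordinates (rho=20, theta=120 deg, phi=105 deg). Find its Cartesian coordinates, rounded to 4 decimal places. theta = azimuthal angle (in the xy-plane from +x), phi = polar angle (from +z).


x = 20 * sin(105) * cos(120) = -9.6593
y = 20 * sin(105) * sin(120) = 16.7303
z = 20 * cos(105) = -5.1764

(-9.6593, 16.7303, -5.1764)


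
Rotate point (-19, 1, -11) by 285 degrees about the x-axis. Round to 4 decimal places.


x' = -19
y' = 1*cos(285) - -11*sin(285) = -10.3664
z' = 1*sin(285) + -11*cos(285) = -3.8129

(-19, -10.3664, -3.8129)


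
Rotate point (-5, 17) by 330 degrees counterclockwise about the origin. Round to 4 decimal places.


x' = -5*cos(330) - 17*sin(330) = 4.1699
y' = -5*sin(330) + 17*cos(330) = 17.2224

(4.1699, 17.2224)


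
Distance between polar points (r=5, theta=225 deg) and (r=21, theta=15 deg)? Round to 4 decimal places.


d = sqrt(r1^2 + r2^2 - 2*r1*r2*cos(t2-t1))
d = sqrt(5^2 + 21^2 - 2*5*21*cos(15-225)) = 25.4532

25.4532


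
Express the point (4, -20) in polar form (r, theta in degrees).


r = sqrt(4^2 + (-20)^2) = 20.3961
theta = atan2(-20, 4) = 281.3099 degrees

r = 20.3961, theta = 281.3099 degrees


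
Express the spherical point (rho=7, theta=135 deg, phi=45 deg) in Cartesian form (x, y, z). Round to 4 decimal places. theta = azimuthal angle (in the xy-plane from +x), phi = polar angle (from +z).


x = 7 * sin(45) * cos(135) = -3.5
y = 7 * sin(45) * sin(135) = 3.5
z = 7 * cos(45) = 4.9497

(-3.5, 3.5, 4.9497)


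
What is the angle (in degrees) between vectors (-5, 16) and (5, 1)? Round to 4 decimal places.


dot = -5*5 + 16*1 = -9
|u| = 16.7631, |v| = 5.099
cos(angle) = -0.1053
angle = 96.0441 degrees

96.0441 degrees


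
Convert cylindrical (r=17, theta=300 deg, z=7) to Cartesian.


x = 17 * cos(300) = 8.5
y = 17 * sin(300) = -14.7224
z = 7

(8.5, -14.7224, 7)


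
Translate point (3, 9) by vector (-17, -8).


Translation: (x+dx, y+dy) = (3+-17, 9+-8) = (-14, 1)

(-14, 1)


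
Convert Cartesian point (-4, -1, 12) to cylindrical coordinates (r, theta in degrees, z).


r = sqrt((-4)^2 + (-1)^2) = 4.1231
theta = atan2(-1, -4) = 194.0362 deg
z = 12

r = 4.1231, theta = 194.0362 deg, z = 12


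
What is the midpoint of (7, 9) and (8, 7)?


Midpoint = ((7+8)/2, (9+7)/2) = (7.5, 8)

(7.5, 8)


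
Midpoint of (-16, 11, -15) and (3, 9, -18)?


Midpoint = ((-16+3)/2, (11+9)/2, (-15+-18)/2) = (-6.5, 10, -16.5)

(-6.5, 10, -16.5)


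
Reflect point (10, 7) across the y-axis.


Reflection across y-axis: (x, y) -> (-x, y)
(10, 7) -> (-10, 7)

(-10, 7)


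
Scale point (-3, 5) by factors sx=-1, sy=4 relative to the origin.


Scaling: (x*sx, y*sy) = (-3*-1, 5*4) = (3, 20)

(3, 20)


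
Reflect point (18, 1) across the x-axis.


Reflection across x-axis: (x, y) -> (x, -y)
(18, 1) -> (18, -1)

(18, -1)


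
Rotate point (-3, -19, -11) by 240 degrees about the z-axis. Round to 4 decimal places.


x' = -3*cos(240) - -19*sin(240) = -14.9545
y' = -3*sin(240) + -19*cos(240) = 12.0981
z' = -11

(-14.9545, 12.0981, -11)


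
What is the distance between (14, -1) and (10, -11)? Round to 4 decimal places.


d = sqrt((10-14)^2 + (-11--1)^2) = 10.7703

10.7703


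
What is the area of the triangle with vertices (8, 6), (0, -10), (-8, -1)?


Area = |x1(y2-y3) + x2(y3-y1) + x3(y1-y2)| / 2
= |8*(-10--1) + 0*(-1-6) + -8*(6--10)| / 2
= 100

100


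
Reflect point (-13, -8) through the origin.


Reflection through origin: (x, y) -> (-x, -y)
(-13, -8) -> (13, 8)

(13, 8)


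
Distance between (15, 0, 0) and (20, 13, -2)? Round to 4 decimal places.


d = sqrt((20-15)^2 + (13-0)^2 + (-2-0)^2) = 14.0712

14.0712


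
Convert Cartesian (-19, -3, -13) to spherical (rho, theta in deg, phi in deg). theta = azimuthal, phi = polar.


rho = sqrt((-19)^2 + (-3)^2 + (-13)^2) = 23.2164
theta = atan2(-3, -19) = 188.9726 deg
phi = acos(-13/23.2164) = 124.0523 deg

rho = 23.2164, theta = 188.9726 deg, phi = 124.0523 deg


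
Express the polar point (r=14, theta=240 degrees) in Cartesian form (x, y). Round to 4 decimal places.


x = 14 * cos(240) = -7
y = 14 * sin(240) = -12.1244

(-7, -12.1244)


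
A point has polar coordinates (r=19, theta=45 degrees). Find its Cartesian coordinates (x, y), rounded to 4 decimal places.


x = 19 * cos(45) = 13.435
y = 19 * sin(45) = 13.435

(13.435, 13.435)


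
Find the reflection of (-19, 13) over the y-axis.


Reflection across y-axis: (x, y) -> (-x, y)
(-19, 13) -> (19, 13)

(19, 13)


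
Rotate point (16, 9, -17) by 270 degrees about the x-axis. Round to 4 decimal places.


x' = 16
y' = 9*cos(270) - -17*sin(270) = -17
z' = 9*sin(270) + -17*cos(270) = -9

(16, -17, -9)


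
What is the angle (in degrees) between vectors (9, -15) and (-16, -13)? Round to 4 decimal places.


dot = 9*-16 + -15*-13 = 51
|u| = 17.4929, |v| = 20.6155
cos(angle) = 0.1414
angle = 81.8699 degrees

81.8699 degrees


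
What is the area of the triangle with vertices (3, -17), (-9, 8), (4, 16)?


Area = |x1(y2-y3) + x2(y3-y1) + x3(y1-y2)| / 2
= |3*(8-16) + -9*(16--17) + 4*(-17-8)| / 2
= 210.5

210.5


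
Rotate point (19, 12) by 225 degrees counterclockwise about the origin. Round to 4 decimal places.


x' = 19*cos(225) - 12*sin(225) = -4.9497
y' = 19*sin(225) + 12*cos(225) = -21.9203

(-4.9497, -21.9203)


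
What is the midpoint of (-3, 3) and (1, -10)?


Midpoint = ((-3+1)/2, (3+-10)/2) = (-1, -3.5)

(-1, -3.5)


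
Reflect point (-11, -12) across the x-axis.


Reflection across x-axis: (x, y) -> (x, -y)
(-11, -12) -> (-11, 12)

(-11, 12)


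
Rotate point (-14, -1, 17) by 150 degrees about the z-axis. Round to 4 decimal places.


x' = -14*cos(150) - -1*sin(150) = 12.6244
y' = -14*sin(150) + -1*cos(150) = -6.134
z' = 17

(12.6244, -6.134, 17)


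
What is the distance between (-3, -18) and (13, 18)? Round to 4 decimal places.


d = sqrt((13--3)^2 + (18--18)^2) = 39.3954

39.3954


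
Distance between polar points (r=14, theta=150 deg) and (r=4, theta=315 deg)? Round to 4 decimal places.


d = sqrt(r1^2 + r2^2 - 2*r1*r2*cos(t2-t1))
d = sqrt(14^2 + 4^2 - 2*14*4*cos(315-150)) = 17.8937

17.8937


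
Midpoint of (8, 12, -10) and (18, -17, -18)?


Midpoint = ((8+18)/2, (12+-17)/2, (-10+-18)/2) = (13, -2.5, -14)

(13, -2.5, -14)


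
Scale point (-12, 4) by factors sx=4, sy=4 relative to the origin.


Scaling: (x*sx, y*sy) = (-12*4, 4*4) = (-48, 16)

(-48, 16)


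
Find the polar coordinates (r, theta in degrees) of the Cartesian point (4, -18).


r = sqrt(4^2 + (-18)^2) = 18.4391
theta = atan2(-18, 4) = 282.5288 degrees

r = 18.4391, theta = 282.5288 degrees


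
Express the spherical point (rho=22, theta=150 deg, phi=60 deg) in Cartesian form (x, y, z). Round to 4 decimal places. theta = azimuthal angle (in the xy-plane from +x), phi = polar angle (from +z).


x = 22 * sin(60) * cos(150) = -16.5
y = 22 * sin(60) * sin(150) = 9.5263
z = 22 * cos(60) = 11

(-16.5, 9.5263, 11)


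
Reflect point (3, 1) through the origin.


Reflection through origin: (x, y) -> (-x, -y)
(3, 1) -> (-3, -1)

(-3, -1)
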